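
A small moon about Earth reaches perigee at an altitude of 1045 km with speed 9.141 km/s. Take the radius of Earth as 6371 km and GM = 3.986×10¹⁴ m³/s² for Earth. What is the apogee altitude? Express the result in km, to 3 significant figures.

r_p = 6371 + 1045 = 7416.0 km = 7.416×10⁶ m.
Specific energy ε = v²/2 − μ/r = -1.197×10⁷ J/kg, so a = −μ/(2ε) = 1.665×10⁷ m.
The apsides satisfy r_p + r_a = 2a, so the apogee radius is 2a − r_p = 2.588×10⁷ m = 25885 km.
Apogee altitude = 25885 − 6371 = 19514 km.

apogee altitude ≈ 19500 km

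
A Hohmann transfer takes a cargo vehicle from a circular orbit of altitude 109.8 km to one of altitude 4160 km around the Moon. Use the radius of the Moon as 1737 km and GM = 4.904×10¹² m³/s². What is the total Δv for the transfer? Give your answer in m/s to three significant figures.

Δv_total ≈ 664 m/s

r₁ = 1737 + 109.8 = 1846.8 km = 1.8468×10⁶ m.
r₂ = 1737 + 4160 = 5897.0 km = 5.8970×10⁶ m.
Transfer ellipse a_t = (r₁ + r₂)/2 = 3.872×10⁶ m.
At r₁: circular v_c1 = √(μ/r₁) = 1630 m/s; transfer-perilune v_p = √[μ(2/r₁ − 1/a_t)] = 2011 m/s.
Δv₁ = v_p − v_c1 = 381.5 m/s.
At r₂: circular v_c2 = √(μ/r₂) = 911.9 m/s; transfer-apolune v_a = √[μ(2/r₂ − 1/a_t)] = 629.8 m/s.
Δv₂ = v_c2 − v_a = 282.1 m/s.
Total Δv = Δv₁ + Δv₂ = 663.6 m/s.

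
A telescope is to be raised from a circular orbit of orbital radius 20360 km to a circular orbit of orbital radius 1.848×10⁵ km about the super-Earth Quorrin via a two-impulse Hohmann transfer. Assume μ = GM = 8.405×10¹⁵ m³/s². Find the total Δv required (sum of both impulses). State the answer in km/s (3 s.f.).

r₁ = 20360 km = 2.036×10⁷ m.
r₂ = 1.848×10⁵ km = 1.848×10⁸ m.
Transfer ellipse a_t = (r₁ + r₂)/2 = 1.026×10⁸ m.
At r₁: circular v_c1 = √(μ/r₁) = 20320 m/s; transfer-periapsis v_p = √[μ(2/r₁ − 1/a_t)] = 27270 m/s.
Δv₁ = v_p − v_c1 = 6953 m/s.
At r₂: circular v_c2 = √(μ/r₂) = 6744 m/s; transfer-apoapsis v_a = √[μ(2/r₂ − 1/a_t)] = 3005 m/s.
Δv₂ = v_c2 − v_a = 3739 m/s.
Total Δv = Δv₁ + Δv₂ = 10690 m/s = 10.69 km/s.

Δv_total ≈ 10.7 km/s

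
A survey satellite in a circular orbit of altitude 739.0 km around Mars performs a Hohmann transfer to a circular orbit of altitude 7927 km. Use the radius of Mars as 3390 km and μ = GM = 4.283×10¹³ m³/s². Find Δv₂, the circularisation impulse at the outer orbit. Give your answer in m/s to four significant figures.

Δv ≈ 522.9 m/s

r₁ = 3390 + 739.0 = 4129.0 km = 4.1290×10⁶ m.
r₂ = 3390 + 7927 = 11317 km = 1.1317×10⁷ m.
Transfer ellipse a_t = (r₁ + r₂)/2 = 7.723×10⁶ m.
At r₁: circular v_c1 = √(μ/r₁) = 3221 m/s; transfer-periapsis v_p = √[μ(2/r₁ − 1/a_t)] = 3899 m/s.
At r₂: circular v_c2 = √(μ/r₂) = 1945 m/s; transfer-apoapsis v_a = √[μ(2/r₂ − 1/a_t)] = 1422 m/s.
Δv₂ = v_c2 − v_a = 522.9 m/s.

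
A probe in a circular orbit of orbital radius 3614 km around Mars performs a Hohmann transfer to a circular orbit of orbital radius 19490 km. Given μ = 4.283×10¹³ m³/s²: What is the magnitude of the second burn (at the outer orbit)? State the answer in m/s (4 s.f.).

Δv ≈ 653.3 m/s

r₁ = 3614 km = 3.614×10⁶ m.
r₂ = 19490 km = 1.949×10⁷ m.
Transfer ellipse a_t = (r₁ + r₂)/2 = 1.155×10⁷ m.
At r₁: circular v_c1 = √(μ/r₁) = 3443 m/s; transfer-periapsis v_p = √[μ(2/r₁ − 1/a_t)] = 4472 m/s.
At r₂: circular v_c2 = √(μ/r₂) = 1482 m/s; transfer-apoapsis v_a = √[μ(2/r₂ − 1/a_t)] = 829.2 m/s.
Δv₂ = v_c2 − v_a = 653.3 m/s.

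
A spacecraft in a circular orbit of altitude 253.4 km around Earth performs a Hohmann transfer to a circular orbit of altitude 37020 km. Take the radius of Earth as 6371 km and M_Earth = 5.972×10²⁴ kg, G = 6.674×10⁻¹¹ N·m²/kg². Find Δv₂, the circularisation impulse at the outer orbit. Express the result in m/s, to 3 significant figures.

μ = GM = 6.674×10⁻¹¹ × 5.972×10²⁴ = 3.986×10¹⁴ m³/s².
r₁ = 6371 + 253.4 = 6624.4 km = 6.6244×10⁶ m.
r₂ = 6371 + 37020 = 43391 km = 4.3391×10⁷ m.
Transfer ellipse a_t = (r₁ + r₂)/2 = 2.501×10⁷ m.
At r₁: circular v_c1 = √(μ/r₁) = 7757 m/s; transfer-perigee v_p = √[μ(2/r₁ − 1/a_t)] = 10220 m/s.
At r₂: circular v_c2 = √(μ/r₂) = 3031 m/s; transfer-apogee v_a = √[μ(2/r₂ − 1/a_t)] = 1560 m/s.
Δv₂ = v_c2 − v_a = 1471 m/s.

Δv ≈ 1470 m/s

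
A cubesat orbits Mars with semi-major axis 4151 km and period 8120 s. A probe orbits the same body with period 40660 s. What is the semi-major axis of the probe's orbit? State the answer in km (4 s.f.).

Kepler's third law: a³ ∝ T², so a₂ = a₁ (T₂/T₁)^(2/3).
T₂/T₁ = 5.007, (T₂/T₁)^(2/3) = 2.927.
a₂ = 4151 × 2.927 = 12150 km.

a₂ ≈ 12150 km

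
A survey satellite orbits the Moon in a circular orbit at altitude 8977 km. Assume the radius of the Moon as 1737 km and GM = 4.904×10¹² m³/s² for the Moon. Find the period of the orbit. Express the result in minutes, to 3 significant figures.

r = 1737 + 8977 = 10714 km = 1.0714×10⁷ m.
Kepler's third law: T = 2π√(r³/μ) = 2π√((1.071×10⁷)³ / 4.904×10¹²).
r³/μ = 2.508×10⁸ s², so T = 2π × 1.584×10⁴ = 9.950×10⁴ s.
Converting: 9.950×10⁴ s ÷ 60.00 = 1658 minutes.

T ≈ 1660 minutes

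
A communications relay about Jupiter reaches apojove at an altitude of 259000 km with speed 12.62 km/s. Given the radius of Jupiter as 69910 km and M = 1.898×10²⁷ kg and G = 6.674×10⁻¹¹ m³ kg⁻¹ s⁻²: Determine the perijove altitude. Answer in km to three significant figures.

μ = GM = 6.674×10⁻¹¹ × 1.898×10²⁷ = 1.267×10¹⁷ m³/s².
r_a = 69910 + 259000 = 3.2891×10⁵ km = 3.289×10⁸ m.
Specific energy ε = v²/2 − μ/r = -3.055×10⁸ J/kg, so a = −μ/(2ε) = 2.073×10⁸ m.
The apsides satisfy r_p + r_a = 2a, so the perijove radius is 2a − r_a = 8.574×10⁷ m = 85735 km.
Perijove altitude = 85735 − 69910 = 15825 km.

perijove altitude ≈ 15800 km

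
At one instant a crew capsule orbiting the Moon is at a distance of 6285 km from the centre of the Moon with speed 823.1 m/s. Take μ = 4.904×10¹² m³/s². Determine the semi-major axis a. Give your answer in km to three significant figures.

a ≈ 5550 km

r = 6.285×10⁶ m.
Vis-viva rearranged: 1/a = 2/r − v²/μ = 3.182×10⁻⁷ − 1.382×10⁻⁷ = 1.801×10⁻⁷ m⁻¹.
a = 5.553×10⁶ m = 5553.5 km.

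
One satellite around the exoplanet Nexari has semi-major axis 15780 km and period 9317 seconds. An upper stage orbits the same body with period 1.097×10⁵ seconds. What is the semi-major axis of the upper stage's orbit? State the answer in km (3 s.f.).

Kepler's third law: a³ ∝ T², so a₂ = a₁ (T₂/T₁)^(2/3).
T₂/T₁ = 11.77, (T₂/T₁)^(2/3) = 5.176.
a₂ = 15780 × 5.176 = 81670 km.

a₂ ≈ 81700 km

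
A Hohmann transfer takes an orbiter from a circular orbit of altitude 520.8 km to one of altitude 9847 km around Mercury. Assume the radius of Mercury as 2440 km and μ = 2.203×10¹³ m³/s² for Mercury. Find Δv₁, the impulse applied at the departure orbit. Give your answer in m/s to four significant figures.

r₁ = 2440 + 520.8 = 2960.8 km = 2.9608×10⁶ m.
r₂ = 2440 + 9847 = 12287 km = 1.2287×10⁷ m.
Transfer ellipse a_t = (r₁ + r₂)/2 = 7.624×10⁶ m.
At r₁: circular v_c1 = √(μ/r₁) = 2728 m/s; transfer-periherm v_p = √[μ(2/r₁ − 1/a_t)] = 3463 m/s.
Δv₁ = v_p − v_c1 = 735.1 m/s.

Δv ≈ 735.1 m/s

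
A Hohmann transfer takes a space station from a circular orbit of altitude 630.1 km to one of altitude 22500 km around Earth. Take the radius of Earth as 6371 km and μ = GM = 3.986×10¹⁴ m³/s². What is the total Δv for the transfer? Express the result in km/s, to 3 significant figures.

r₁ = 6371 + 630.1 = 7001.1 km = 7.0011×10⁶ m.
r₂ = 6371 + 22500 = 28871 km = 2.8871×10⁷ m.
Transfer ellipse a_t = (r₁ + r₂)/2 = 1.794×10⁷ m.
At r₁: circular v_c1 = √(μ/r₁) = 7545 m/s; transfer-perigee v_p = √[μ(2/r₁ − 1/a_t)] = 9573 m/s.
Δv₁ = v_p − v_c1 = 2028 m/s.
At r₂: circular v_c2 = √(μ/r₂) = 3716 m/s; transfer-apogee v_a = √[μ(2/r₂ − 1/a_t)] = 2321 m/s.
Δv₂ = v_c2 − v_a = 1394 m/s.
Total Δv = Δv₁ + Δv₂ = 3422 m/s = 3.422 km/s.

Δv_total ≈ 3.42 km/s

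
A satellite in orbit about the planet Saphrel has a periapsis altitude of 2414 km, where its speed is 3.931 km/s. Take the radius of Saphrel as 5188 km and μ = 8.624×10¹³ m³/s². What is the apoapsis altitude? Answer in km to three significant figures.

r_p = 5188 + 2414 = 7602.0 km = 7.602×10⁶ m.
Specific energy ε = v²/2 − μ/r = -3.618×10⁶ J/kg, so a = −μ/(2ε) = 1.192×10⁷ m.
The apsides satisfy r_p + r_a = 2a, so the apoapsis radius is 2a − r_p = 1.623×10⁷ m = 16234 km.
Apoapsis altitude = 16234 − 5188 = 11046 km.

apoapsis altitude ≈ 11000 km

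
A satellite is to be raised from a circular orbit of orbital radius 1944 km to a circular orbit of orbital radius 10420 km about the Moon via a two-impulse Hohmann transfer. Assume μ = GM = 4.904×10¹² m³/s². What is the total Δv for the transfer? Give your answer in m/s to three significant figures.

r₁ = 1944 km = 1.944×10⁶ m.
r₂ = 10420 km = 1.042×10⁷ m.
Transfer ellipse a_t = (r₁ + r₂)/2 = 6.182×10⁶ m.
At r₁: circular v_c1 = √(μ/r₁) = 1588 m/s; transfer-perilune v_p = √[μ(2/r₁ − 1/a_t)] = 2062 m/s.
Δv₁ = v_p − v_c1 = 473.8 m/s.
At r₂: circular v_c2 = √(μ/r₂) = 686.0 m/s; transfer-apolune v_a = √[μ(2/r₂ − 1/a_t)] = 384.7 m/s.
Δv₂ = v_c2 − v_a = 301.3 m/s.
Total Δv = Δv₁ + Δv₂ = 775.1 m/s.

Δv_total ≈ 775 m/s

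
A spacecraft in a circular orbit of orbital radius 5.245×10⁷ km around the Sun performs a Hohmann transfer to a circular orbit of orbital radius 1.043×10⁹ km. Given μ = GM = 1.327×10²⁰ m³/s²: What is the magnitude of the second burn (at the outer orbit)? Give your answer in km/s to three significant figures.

r₁ = 5.245×10⁷ km = 5.245×10¹⁰ m.
r₂ = 1.043×10⁹ km = 1.043×10¹² m.
Transfer ellipse a_t = (r₁ + r₂)/2 = 5.477×10¹¹ m.
At r₁: circular v_c1 = √(μ/r₁) = 50300 m/s; transfer-perihelion v_p = √[μ(2/r₁ − 1/a_t)] = 69410 m/s.
At r₂: circular v_c2 = √(μ/r₂) = 11280 m/s; transfer-aphelion v_a = √[μ(2/r₂ − 1/a_t)] = 3490 m/s.
Δv₂ = v_c2 − v_a = 7789 m/s.
= 7.789 km/s.

Δv ≈ 7.79 km/s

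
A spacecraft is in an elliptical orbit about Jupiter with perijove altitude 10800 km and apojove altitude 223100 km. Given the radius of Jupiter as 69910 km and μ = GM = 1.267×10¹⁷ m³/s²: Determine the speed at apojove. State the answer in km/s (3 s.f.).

r_p = 69910 + 10800 = 80710 km = 8.0710×10⁷ m.
r_a = 69910 + 223100 = 293010 km = 2.9301×10⁸ m.
Semi-major axis a = (r_p + r_a)/2 = 1.8686×10⁵ km = 1.869×10⁸ m.
Vis-viva: v² = μ(2/r − 1/a) = 1.267×10¹⁷ × (6.826×10⁻⁹ − 5.352×10⁻⁹) = 1.868×10⁸ m²/s².
v = 13670 m/s = 13.67 km/s.

v ≈ 13.7 km/s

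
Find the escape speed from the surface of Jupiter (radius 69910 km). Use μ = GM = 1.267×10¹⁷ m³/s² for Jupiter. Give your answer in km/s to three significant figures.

v_esc ≈ 60.2 km/s

r = R = 6.991×10⁷ m.
Escape speed v_esc = √(2μ/r) = √(2 × 1.267×10¹⁷ / 6.991×10⁷) = √(3.625×10⁹) = 60210 m/s.
= 60.21 km/s.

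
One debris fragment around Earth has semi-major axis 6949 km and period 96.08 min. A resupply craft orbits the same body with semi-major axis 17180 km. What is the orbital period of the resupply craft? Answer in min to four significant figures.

Kepler's third law: T² ∝ a³, so T₂ = T₁ (a₂/a₁)^(3/2).
a₂/a₁ = 2.472, (a₂/a₁)^(3/2) = 3.887.
T₂ = 96.08 × 3.887 = 373.5 min.

T₂ ≈ 373.5 min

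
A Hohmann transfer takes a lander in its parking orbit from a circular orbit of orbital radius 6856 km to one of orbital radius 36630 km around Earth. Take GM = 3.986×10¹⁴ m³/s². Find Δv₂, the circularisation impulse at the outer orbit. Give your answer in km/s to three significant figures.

Δv ≈ 1.45 km/s

r₁ = 6856 km = 6.856×10⁶ m.
r₂ = 36630 km = 3.663×10⁷ m.
Transfer ellipse a_t = (r₁ + r₂)/2 = 2.174×10⁷ m.
At r₁: circular v_c1 = √(μ/r₁) = 7625 m/s; transfer-perigee v_p = √[μ(2/r₁ − 1/a_t)] = 9897 m/s.
At r₂: circular v_c2 = √(μ/r₂) = 3299 m/s; transfer-apogee v_a = √[μ(2/r₂ − 1/a_t)] = 1852 m/s.
Δv₂ = v_c2 − v_a = 1446 m/s.
= 1.446 km/s.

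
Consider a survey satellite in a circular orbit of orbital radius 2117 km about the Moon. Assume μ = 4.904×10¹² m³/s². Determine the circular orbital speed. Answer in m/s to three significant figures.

r = 2117 km = 2.117×10⁶ m.
For a circular orbit v = √(μ/r) = √(4.904×10¹² / 2.117×10⁶) = √(2.316×10⁶) = 1522 m/s.

v ≈ 1520 m/s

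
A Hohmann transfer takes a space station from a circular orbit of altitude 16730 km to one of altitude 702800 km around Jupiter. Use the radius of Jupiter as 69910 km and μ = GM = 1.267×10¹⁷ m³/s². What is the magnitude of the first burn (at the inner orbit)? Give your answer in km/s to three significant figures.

Δv ≈ 13.0 km/s

r₁ = 69910 + 16730 = 86640 km = 8.6640×10⁷ m.
r₂ = 69910 + 702800 = 772710 km = 7.7271×10⁸ m.
Transfer ellipse a_t = (r₁ + r₂)/2 = 4.297×10⁸ m.
At r₁: circular v_c1 = √(μ/r₁) = 38240 m/s; transfer-perijove v_p = √[μ(2/r₁ − 1/a_t)] = 51280 m/s.
Δv₁ = v_p − v_c1 = 13040 m/s.
= 13.04 km/s.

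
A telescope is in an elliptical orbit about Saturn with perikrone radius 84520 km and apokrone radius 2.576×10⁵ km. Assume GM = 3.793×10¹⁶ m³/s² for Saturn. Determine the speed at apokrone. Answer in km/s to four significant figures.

Semi-major axis a = (r_p + r_a)/2 = 1.7106×10⁵ km = 1.711×10⁸ m.
Vis-viva: v² = μ(2/r − 1/a) = 3.793×10¹⁶ × (7.764×10⁻⁹ − 5.846×10⁻⁹) = 7.275×10⁷ m²/s².
v = 8530 m/s = 8.530 km/s.

v ≈ 8.530 km/s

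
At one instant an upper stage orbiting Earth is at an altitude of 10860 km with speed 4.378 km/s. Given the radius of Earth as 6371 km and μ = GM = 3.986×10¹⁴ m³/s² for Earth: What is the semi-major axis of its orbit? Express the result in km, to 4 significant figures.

r = 6371 + 10860 = 17231 km = 1.723×10⁷ m.
Specific orbital energy ε = v²/2 − μ/r = (4378)²/2 − 3.986×10¹⁴/1.723×10⁷ = -1.355×10⁷ J/kg.
Since ε = −μ/(2a), a = −μ/(2ε) = 1.471×10⁷ m = 14709 km.

a ≈ 14710 km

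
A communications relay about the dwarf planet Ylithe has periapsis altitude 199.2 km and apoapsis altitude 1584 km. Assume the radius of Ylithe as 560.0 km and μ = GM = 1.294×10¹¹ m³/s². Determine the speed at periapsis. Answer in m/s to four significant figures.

v ≈ 501.7 m/s

r_p = 560.0 + 199.2 = 759.20 km = 7.5920×10⁵ m.
r_a = 560.0 + 1584 = 2144.0 km = 2.1440×10⁶ m.
Semi-major axis a = (r_p + r_a)/2 = 1451.6 km = 1.452×10⁶ m.
Vis-viva: v² = μ(2/r − 1/a) = 1.294×10¹¹ × (2.634×10⁻⁶ − 6.889×10⁻⁷) = 2.517×10⁵ m²/s².
v = 501.7 m/s.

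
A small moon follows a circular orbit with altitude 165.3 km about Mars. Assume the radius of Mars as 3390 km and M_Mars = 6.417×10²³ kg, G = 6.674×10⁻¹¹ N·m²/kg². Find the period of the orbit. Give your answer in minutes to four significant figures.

μ = GM = 6.674×10⁻¹¹ × 6.417×10²³ = 4.283×10¹³ m³/s².
r = 3390 + 165.3 = 3555.3 km = 3.5553×10⁶ m.
Kepler's third law: T = 2π√(r³/μ) = 2π√((3.555×10⁶)³ / 4.283×10¹³).
r³/μ = 1.049×10⁶ s², so T = 2π × 1.024×10³ = 6.436×10³ s.
Converting: 6.436×10³ s ÷ 60.00 = 107.3 minutes.

T ≈ 107.3 minutes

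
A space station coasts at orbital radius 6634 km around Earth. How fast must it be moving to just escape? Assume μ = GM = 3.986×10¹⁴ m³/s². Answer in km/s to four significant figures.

r = 6634 km = 6.634×10⁶ m.
Escape speed v_esc = √(2μ/r) = √(2 × 3.986×10¹⁴ / 6.634×10⁶) = √(1.202×10⁸) = 10960 m/s.
= 10.96 km/s.

v_esc ≈ 10.96 km/s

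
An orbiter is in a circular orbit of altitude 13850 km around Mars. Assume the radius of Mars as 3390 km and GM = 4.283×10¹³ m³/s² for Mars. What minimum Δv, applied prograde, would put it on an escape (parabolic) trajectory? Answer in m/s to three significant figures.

Δv ≈ 653 m/s

r = 3390 + 13850 = 17240 km = 1.7240×10⁷ m.
Circular speed v_c = √(μ/r) = 1576 m/s.
Escape speed v_esc = √(2μ/r) = √2 × v_c = 2229 m/s.
Δv = v_esc − v_c = 652.9 m/s.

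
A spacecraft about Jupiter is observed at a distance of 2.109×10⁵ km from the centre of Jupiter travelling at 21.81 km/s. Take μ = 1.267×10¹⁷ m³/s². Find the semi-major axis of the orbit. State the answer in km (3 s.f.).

r = 2.109×10⁸ m.
Specific orbital energy ε = v²/2 − μ/r = (21810)²/2 − 1.267×10¹⁷/2.109×10⁸ = -3.629×10⁸ J/kg.
Since ε = −μ/(2a), a = −μ/(2ε) = 1.746×10⁸ m = 1.7456×10⁵ km.

a ≈ 1.75×10⁵ km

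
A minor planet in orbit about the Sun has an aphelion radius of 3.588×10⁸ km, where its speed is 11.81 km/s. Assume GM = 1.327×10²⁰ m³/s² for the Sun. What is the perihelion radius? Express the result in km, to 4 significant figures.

perihelion radius ≈ 8.338×10⁷ km

r_a = 3.588×10¹¹ m.
Specific energy ε = v²/2 − μ/r = -3.001×10⁸ J/kg, so a = −μ/(2ε) = 2.211×10¹¹ m.
The apsides satisfy r_p + r_a = 2a, so the perihelion radius is 2a − r_a = 8.338×10¹⁰ m = 8.3377×10⁷ km.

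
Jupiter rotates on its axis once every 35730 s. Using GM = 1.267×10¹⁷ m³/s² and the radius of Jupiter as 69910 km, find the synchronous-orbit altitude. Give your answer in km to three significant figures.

A synchronous orbit has period T, so by Kepler's third law a = (μT²/4π²)^(1/3).
μT²/4π² = 1.267×10¹⁷ × (3.573×10⁴)² / 39.48 = 4.097×10²⁴ m³.
a = 1.600×10⁸ m = 1.6002×10⁵ km.
Altitude h = a − R = 1.6002×10⁵ − 69910 = 90105 km.

h_sync ≈ 90100 km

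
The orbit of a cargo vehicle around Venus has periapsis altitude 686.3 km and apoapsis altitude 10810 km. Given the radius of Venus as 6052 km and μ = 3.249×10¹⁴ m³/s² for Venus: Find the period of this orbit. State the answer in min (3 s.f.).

T ≈ 235 min

r_p = 6052 + 686.3 = 6738.3 km = 6.7383×10⁶ m.
r_a = 6052 + 10810 = 16862 km = 1.6862×10⁷ m.
Semi-major axis a = (r_p + r_a)/2 = (6738.3 + 16862)/2 = 11800 km = 1.180×10⁷ m.
By Kepler's third law T = 2π√(a³/μ) = 2π × 2.249×10³ = 1.413×10⁴ s.
= 235.5 min.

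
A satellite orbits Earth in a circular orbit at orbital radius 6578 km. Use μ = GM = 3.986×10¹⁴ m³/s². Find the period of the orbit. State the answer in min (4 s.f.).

r = 6578 km = 6.578×10⁶ m.
Kepler's third law: T = 2π√(r³/μ) = 2π√((6.578×10⁶)³ / 3.986×10¹⁴).
r³/μ = 7.141×10⁵ s², so T = 2π × 8.450×10² = 5.309×10³ s.
Converting: 5.309×10³ s ÷ 60.00 = 88.49 min.

T ≈ 88.49 min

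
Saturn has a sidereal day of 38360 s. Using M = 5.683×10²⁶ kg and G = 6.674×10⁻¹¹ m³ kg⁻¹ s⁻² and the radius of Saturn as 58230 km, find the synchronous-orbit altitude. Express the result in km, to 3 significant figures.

μ = GM = 6.674×10⁻¹¹ × 5.683×10²⁶ = 3.793×10¹⁶ m³/s².
A synchronous orbit has period T, so by Kepler's third law a = (μT²/4π²)^(1/3).
μT²/4π² = 3.793×10¹⁶ × (3.836×10⁴)² / 39.48 = 1.414×10²⁴ m³.
a = 1.122×10⁸ m = 1.1223×10⁵ km.
Altitude h = a − R = 1.1223×10⁵ − 58230 = 54003 km.

h_sync ≈ 54000 km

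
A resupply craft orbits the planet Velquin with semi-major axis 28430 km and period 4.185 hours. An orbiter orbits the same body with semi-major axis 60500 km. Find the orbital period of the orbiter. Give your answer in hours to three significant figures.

Kepler's third law: T² ∝ a³, so T₂ = T₁ (a₂/a₁)^(3/2).
a₂/a₁ = 2.128, (a₂/a₁)^(3/2) = 3.104.
T₂ = 4.185 × 3.104 = 12.99 hours.

T₂ ≈ 13.0 hours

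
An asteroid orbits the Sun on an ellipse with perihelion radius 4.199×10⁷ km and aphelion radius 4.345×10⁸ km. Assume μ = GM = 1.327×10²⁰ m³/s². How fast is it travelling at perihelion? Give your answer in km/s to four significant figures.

v ≈ 75.92 km/s

Semi-major axis a = (r_p + r_a)/2 = 2.3824×10⁸ km = 2.382×10¹¹ m.
Vis-viva: v² = μ(2/r − 1/a) = 1.327×10²⁰ × (4.763×10⁻¹¹ − 4.197×10⁻¹²) = 5.764×10⁹ m²/s².
v = 75920 m/s = 75.92 km/s.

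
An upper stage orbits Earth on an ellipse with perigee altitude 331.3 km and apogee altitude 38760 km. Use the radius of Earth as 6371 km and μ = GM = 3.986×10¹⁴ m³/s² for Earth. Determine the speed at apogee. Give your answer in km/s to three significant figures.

v ≈ 1.51 km/s

r_p = 6371 + 331.3 = 6702.3 km = 6.7023×10⁶ m.
r_a = 6371 + 38760 = 45131 km = 4.5131×10⁷ m.
Semi-major axis a = (r_p + r_a)/2 = 25917 km = 2.592×10⁷ m.
Vis-viva: v² = μ(2/r − 1/a) = 3.986×10¹⁴ × (4.432×10⁻⁸ − 3.859×10⁻⁸) = 2.284×10⁶ m²/s².
v = 1511 m/s = 1.511 km/s.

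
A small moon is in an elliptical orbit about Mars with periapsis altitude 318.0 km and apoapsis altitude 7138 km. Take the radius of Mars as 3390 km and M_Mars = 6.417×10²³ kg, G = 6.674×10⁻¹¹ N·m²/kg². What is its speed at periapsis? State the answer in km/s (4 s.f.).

v ≈ 4.133 km/s

μ = GM = 6.674×10⁻¹¹ × 6.417×10²³ = 4.283×10¹³ m³/s².
r_p = 3390 + 318.0 = 3708.0 km = 3.7080×10⁶ m.
r_a = 3390 + 7138 = 10528 km = 1.0528×10⁷ m.
Semi-major axis a = (r_p + r_a)/2 = 7118.0 km = 7.118×10⁶ m.
Vis-viva: v² = μ(2/r − 1/a) = 4.283×10¹³ × (5.394×10⁻⁷ − 1.405×10⁻⁷) = 1.708×10⁷ m²/s².
v = 4133 m/s = 4.133 km/s.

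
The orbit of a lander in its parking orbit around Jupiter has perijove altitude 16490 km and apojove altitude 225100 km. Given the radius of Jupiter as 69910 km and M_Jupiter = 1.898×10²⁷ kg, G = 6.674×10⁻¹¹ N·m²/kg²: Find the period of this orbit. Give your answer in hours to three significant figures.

μ = GM = 6.674×10⁻¹¹ × 1.898×10²⁷ = 1.267×10¹⁷ m³/s².
r_p = 69910 + 16490 = 86400 km = 8.6400×10⁷ m.
r_a = 69910 + 225100 = 295010 km = 2.9501×10⁸ m.
Semi-major axis a = (r_p + r_a)/2 = (86400 + 2.9501×10⁵)/2 = 1.9070×10⁵ km = 1.907×10⁸ m.
By Kepler's third law T = 2π√(a³/μ) = 2π × 7.399×10³ = 4.649×10⁴ s.
= 12.91 hours.

T ≈ 12.9 hours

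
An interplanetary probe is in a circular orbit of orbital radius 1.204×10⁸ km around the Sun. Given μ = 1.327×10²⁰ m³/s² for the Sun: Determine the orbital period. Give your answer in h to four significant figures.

r = 1.204×10⁸ km = 1.204×10¹¹ m.
Kepler's third law: T = 2π√(r³/μ) = 2π√((1.204×10¹¹)³ / 1.327×10²⁰).
r³/μ = 1.315×10¹³ s², so T = 2π × 3.627×10⁶ = 2.279×10⁷ s.
Converting: 2.279×10⁷ s ÷ 3600 = 6330 h.

T ≈ 6330 h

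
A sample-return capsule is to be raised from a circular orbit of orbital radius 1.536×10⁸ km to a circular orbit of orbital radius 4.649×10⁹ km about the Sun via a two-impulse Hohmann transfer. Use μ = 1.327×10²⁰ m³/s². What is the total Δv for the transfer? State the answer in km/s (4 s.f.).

r₁ = 1.536×10⁸ km = 1.536×10¹¹ m.
r₂ = 4.649×10⁹ km = 4.649×10¹² m.
Transfer ellipse a_t = (r₁ + r₂)/2 = 2.401×10¹² m.
At r₁: circular v_c1 = √(μ/r₁) = 29390 m/s; transfer-perihelion v_p = √[μ(2/r₁ − 1/a_t)] = 40900 m/s.
Δv₁ = v_p − v_c1 = 11500 m/s.
At r₂: circular v_c2 = √(μ/r₂) = 5343 m/s; transfer-aphelion v_a = √[μ(2/r₂ − 1/a_t)] = 1351 m/s.
Δv₂ = v_c2 − v_a = 3991 m/s.
Total Δv = Δv₁ + Δv₂ = 15500 m/s = 15.50 km/s.

Δv_total ≈ 15.50 km/s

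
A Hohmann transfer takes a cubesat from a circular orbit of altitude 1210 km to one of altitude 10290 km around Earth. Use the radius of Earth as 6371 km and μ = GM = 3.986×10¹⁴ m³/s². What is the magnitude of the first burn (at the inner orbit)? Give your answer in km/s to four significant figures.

r₁ = 6371 + 1210 = 7581.0 km = 7.5810×10⁶ m.
r₂ = 6371 + 10290 = 16661 km = 1.6661×10⁷ m.
Transfer ellipse a_t = (r₁ + r₂)/2 = 1.212×10⁷ m.
At r₁: circular v_c1 = √(μ/r₁) = 7251 m/s; transfer-perigee v_p = √[μ(2/r₁ − 1/a_t)] = 8501 m/s.
Δv₁ = v_p − v_c1 = 1250 m/s.
= 1.250 km/s.

Δv ≈ 1.250 km/s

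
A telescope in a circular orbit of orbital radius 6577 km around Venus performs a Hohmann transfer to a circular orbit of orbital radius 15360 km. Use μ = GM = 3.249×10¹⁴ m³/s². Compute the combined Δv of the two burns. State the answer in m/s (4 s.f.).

r₁ = 6577 km = 6.577×10⁶ m.
r₂ = 15360 km = 1.536×10⁷ m.
Transfer ellipse a_t = (r₁ + r₂)/2 = 1.097×10⁷ m.
At r₁: circular v_c1 = √(μ/r₁) = 7028 m/s; transfer-periapsis v_p = √[μ(2/r₁ − 1/a_t)] = 8317 m/s.
Δv₁ = v_p − v_c1 = 1289 m/s.
At r₂: circular v_c2 = √(μ/r₂) = 4599 m/s; transfer-apoapsis v_a = √[μ(2/r₂ − 1/a_t)] = 3561 m/s.
Δv₂ = v_c2 − v_a = 1038 m/s.
Total Δv = Δv₁ + Δv₂ = 2327 m/s.

Δv_total ≈ 2327 m/s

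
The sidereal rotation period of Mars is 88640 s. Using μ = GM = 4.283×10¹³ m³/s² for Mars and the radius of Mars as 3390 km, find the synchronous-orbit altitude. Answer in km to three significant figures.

h_sync ≈ 17000 km

A synchronous orbit has period T, so by Kepler's third law a = (μT²/4π²)^(1/3).
μT²/4π² = 4.283×10¹³ × (8.864×10⁴)² / 39.48 = 8.524×10²¹ m³.
a = 2.043×10⁷ m = 20428 km.
Altitude h = a − R = 20428 − 3390 = 17038 km.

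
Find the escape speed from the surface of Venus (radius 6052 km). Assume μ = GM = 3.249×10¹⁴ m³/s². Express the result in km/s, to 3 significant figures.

r = R = 6.052×10⁶ m.
Escape speed v_esc = √(2μ/r) = √(2 × 3.249×10¹⁴ / 6.052×10⁶) = √(1.074×10⁸) = 10360 m/s.
= 10.36 km/s.

v_esc ≈ 10.4 km/s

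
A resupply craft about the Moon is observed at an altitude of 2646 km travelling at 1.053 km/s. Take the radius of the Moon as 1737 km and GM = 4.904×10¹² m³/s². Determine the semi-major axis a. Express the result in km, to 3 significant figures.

r = 1737 + 2646 = 4383.0 km = 4.383×10⁶ m.
Vis-viva rearranged: 1/a = 2/r − v²/μ = 4.563×10⁻⁷ − 2.261×10⁻⁷ = 2.302×10⁻⁷ m⁻¹.
a = 4.344×10⁶ m = 4343.9 km.

a ≈ 4340 km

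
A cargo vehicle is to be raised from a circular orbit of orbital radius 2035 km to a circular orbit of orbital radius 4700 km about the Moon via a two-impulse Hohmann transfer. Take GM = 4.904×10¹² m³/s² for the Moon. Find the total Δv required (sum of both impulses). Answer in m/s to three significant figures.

r₁ = 2035 km = 2.035×10⁶ m.
r₂ = 4700 km = 4.700×10⁶ m.
Transfer ellipse a_t = (r₁ + r₂)/2 = 3.368×10⁶ m.
At r₁: circular v_c1 = √(μ/r₁) = 1552 m/s; transfer-perilune v_p = √[μ(2/r₁ − 1/a_t)] = 1834 m/s.
Δv₁ = v_p − v_c1 = 281.6 m/s.
At r₂: circular v_c2 = √(μ/r₂) = 1021 m/s; transfer-apolune v_a = √[μ(2/r₂ − 1/a_t)] = 794.1 m/s.
Δv₂ = v_c2 − v_a = 227.4 m/s.
Total Δv = Δv₁ + Δv₂ = 509.0 m/s.

Δv_total ≈ 509 m/s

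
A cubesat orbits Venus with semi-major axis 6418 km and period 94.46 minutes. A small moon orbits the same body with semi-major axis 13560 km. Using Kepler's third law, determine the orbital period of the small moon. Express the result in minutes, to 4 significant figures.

T₂ ≈ 290.1 minutes

Kepler's third law: T² ∝ a³, so T₂ = T₁ (a₂/a₁)^(3/2).
a₂/a₁ = 2.113, (a₂/a₁)^(3/2) = 3.071.
T₂ = 94.46 × 3.071 = 290.1 minutes.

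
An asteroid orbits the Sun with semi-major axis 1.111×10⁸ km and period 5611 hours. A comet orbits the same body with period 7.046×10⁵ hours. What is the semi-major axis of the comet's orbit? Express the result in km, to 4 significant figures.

Kepler's third law: a³ ∝ T², so a₂ = a₁ (T₂/T₁)^(2/3).
T₂/T₁ = 125.6, (T₂/T₁)^(2/3) = 25.08.
a₂ = 1.111×10⁸ × 25.08 = 2.786×10⁹ km.

a₂ ≈ 2.786×10⁹ km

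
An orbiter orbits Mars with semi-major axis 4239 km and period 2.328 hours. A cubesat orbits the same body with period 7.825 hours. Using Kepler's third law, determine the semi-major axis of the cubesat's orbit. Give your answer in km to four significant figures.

a₂ ≈ 9512 km

Kepler's third law: a³ ∝ T², so a₂ = a₁ (T₂/T₁)^(2/3).
T₂/T₁ = 3.361, (T₂/T₁)^(2/3) = 2.244.
a₂ = 4239 × 2.244 = 9512 km.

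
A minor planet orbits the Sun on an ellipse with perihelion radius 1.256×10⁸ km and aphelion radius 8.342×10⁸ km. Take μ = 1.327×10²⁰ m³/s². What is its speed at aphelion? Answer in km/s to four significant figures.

Semi-major axis a = (r_p + r_a)/2 = 4.7990×10⁸ km = 4.799×10¹¹ m.
Vis-viva: v² = μ(2/r − 1/a) = 1.327×10²⁰ × (2.398×10⁻¹² − 2.084×10⁻¹²) = 4.163×10⁷ m²/s².
v = 6452 m/s = 6.452 km/s.

v ≈ 6.452 km/s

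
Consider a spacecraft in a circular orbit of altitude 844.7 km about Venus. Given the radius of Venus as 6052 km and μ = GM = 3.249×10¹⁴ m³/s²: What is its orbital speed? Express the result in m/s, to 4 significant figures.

r = 6052 + 844.7 = 6896.7 km = 6.8967×10⁶ m.
For a circular orbit v = √(μ/r) = √(3.249×10¹⁴ / 6.897×10⁶) = √(4.711×10⁷) = 6864 m/s.

v ≈ 6864 m/s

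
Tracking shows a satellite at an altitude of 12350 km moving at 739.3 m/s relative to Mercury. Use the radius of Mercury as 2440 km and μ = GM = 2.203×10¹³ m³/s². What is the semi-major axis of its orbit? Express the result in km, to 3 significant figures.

r = 2440 + 12350 = 14790 km = 1.479×10⁷ m.
Vis-viva rearranged: 1/a = 2/r − v²/μ = 1.352×10⁻⁷ − 2.481×10⁻⁸ = 1.104×10⁻⁷ m⁻¹.
a = 9.057×10⁶ m = 9056.6 km.

a ≈ 9060 km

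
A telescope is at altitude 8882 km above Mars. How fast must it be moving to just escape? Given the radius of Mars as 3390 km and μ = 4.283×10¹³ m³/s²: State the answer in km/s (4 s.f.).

v_esc ≈ 2.642 km/s

r = 3390 + 8882 = 12272 km = 1.2272×10⁷ m.
Escape speed v_esc = √(2μ/r) = √(2 × 4.283×10¹³ / 1.227×10⁷) = √(6.980×10⁶) = 2642 m/s.
= 2.642 km/s.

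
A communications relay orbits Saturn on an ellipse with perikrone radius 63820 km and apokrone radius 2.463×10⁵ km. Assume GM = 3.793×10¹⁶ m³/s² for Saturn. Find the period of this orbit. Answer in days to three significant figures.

T ≈ 0.721 days

Semi-major axis a = (r_p + r_a)/2 = (63820 + 2.4630×10⁵)/2 = 1.5506×10⁵ km = 1.551×10⁸ m.
By Kepler's third law T = 2π√(a³/μ) = 2π × 9.914×10³ = 6.229×10⁴ s.
= 0.721 days.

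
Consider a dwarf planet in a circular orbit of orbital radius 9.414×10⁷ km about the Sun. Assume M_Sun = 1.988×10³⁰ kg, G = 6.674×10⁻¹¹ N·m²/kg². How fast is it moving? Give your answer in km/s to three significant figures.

μ = GM = 6.674×10⁻¹¹ × 1.988×10³⁰ = 1.327×10²⁰ m³/s².
r = 9.414×10⁷ km = 9.414×10¹⁰ m.
For a circular orbit v = √(μ/r) = √(1.327×10²⁰ / 9.414×10¹⁰) = √(1.409×10⁹) = 37540 m/s.
That is 37.54 km/s.

v ≈ 37.5 km/s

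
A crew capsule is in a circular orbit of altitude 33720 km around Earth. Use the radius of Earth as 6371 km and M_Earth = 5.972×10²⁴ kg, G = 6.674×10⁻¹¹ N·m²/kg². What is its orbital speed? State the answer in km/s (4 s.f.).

μ = GM = 6.674×10⁻¹¹ × 5.972×10²⁴ = 3.986×10¹⁴ m³/s².
r = 6371 + 33720 = 40091 km = 4.0091×10⁷ m.
For a circular orbit v = √(μ/r) = √(3.986×10¹⁴ / 4.009×10⁷) = √(9.942×10⁶) = 3153 m/s.
That is 3.153 km/s.

v ≈ 3.153 km/s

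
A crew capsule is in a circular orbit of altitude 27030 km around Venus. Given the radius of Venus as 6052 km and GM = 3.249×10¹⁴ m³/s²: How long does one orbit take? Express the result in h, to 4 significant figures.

r = 6052 + 27030 = 33082 km = 3.3082×10⁷ m.
Kepler's third law: T = 2π√(r³/μ) = 2π√((3.308×10⁷)³ / 3.249×10¹⁴).
r³/μ = 1.114×10⁸ s², so T = 2π × 1.056×10⁴ = 6.633×10⁴ s.
Converting: 6.633×10⁴ s ÷ 3600 = 18.42 h.

T ≈ 18.42 h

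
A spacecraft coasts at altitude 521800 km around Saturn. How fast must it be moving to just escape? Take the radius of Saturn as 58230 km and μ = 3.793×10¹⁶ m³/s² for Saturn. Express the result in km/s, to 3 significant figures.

v_esc ≈ 11.4 km/s

r = 58230 + 521800 = 580030 km = 5.8003×10⁸ m.
Escape speed v_esc = √(2μ/r) = √(2 × 3.793×10¹⁶ / 5.800×10⁸) = √(1.308×10⁸) = 11440 m/s.
= 11.44 km/s.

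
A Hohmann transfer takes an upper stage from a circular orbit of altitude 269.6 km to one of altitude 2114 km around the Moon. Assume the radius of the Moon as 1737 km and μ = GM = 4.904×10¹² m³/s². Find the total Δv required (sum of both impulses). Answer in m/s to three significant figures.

Δv_total ≈ 424 m/s

r₁ = 1737 + 269.6 = 2006.6 km = 2.0066×10⁶ m.
r₂ = 1737 + 2114 = 3851.0 km = 3.8510×10⁶ m.
Transfer ellipse a_t = (r₁ + r₂)/2 = 2.929×10⁶ m.
At r₁: circular v_c1 = √(μ/r₁) = 1563 m/s; transfer-perilune v_p = √[μ(2/r₁ − 1/a_t)] = 1793 m/s.
Δv₁ = v_p − v_c1 = 229.3 m/s.
At r₂: circular v_c2 = √(μ/r₂) = 1128 m/s; transfer-apolune v_a = √[μ(2/r₂ − 1/a_t)] = 934.1 m/s.
Δv₂ = v_c2 − v_a = 194.4 m/s.
Total Δv = Δv₁ + Δv₂ = 423.7 m/s.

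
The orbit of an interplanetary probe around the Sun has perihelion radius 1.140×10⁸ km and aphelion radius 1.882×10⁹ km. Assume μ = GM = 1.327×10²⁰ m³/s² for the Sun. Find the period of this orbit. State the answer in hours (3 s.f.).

T ≈ 151000 hours

Semi-major axis a = (r_p + r_a)/2 = (1.1400×10⁸ + 1.8820×10⁹)/2 = 9.9800×10⁸ km = 9.980×10¹¹ m.
By Kepler's third law T = 2π√(a³/μ) = 2π × 8.655×10⁷ = 5.438×10⁸ s.
= 1.511×10⁵ hours.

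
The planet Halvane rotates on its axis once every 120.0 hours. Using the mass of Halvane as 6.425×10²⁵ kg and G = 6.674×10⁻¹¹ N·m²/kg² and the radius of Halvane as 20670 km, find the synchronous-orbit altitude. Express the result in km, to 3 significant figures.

μ = GM = 6.674×10⁻¹¹ × 6.425×10²⁵ = 4.288×10¹⁵ m³/s².
T = 120.0 hours = 4.320×10⁵ s.
A synchronous orbit has period T, so by Kepler's third law a = (μT²/4π²)^(1/3).
μT²/4π² = 4.288×10¹⁵ × (4.320×10⁵)² / 39.48 = 2.027×10²⁵ m³.
a = 2.727×10⁸ m = 2.7266×10⁵ km.
Altitude h = a − R = 2.7266×10⁵ − 20670 = 2.5199×10⁵ km.

h_sync ≈ 2.52×10⁵ km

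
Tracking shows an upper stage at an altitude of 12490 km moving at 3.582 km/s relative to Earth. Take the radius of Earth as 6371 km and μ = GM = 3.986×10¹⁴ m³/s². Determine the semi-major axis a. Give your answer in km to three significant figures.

r = 6371 + 12490 = 18861 km = 1.886×10⁷ m.
Vis-viva rearranged: 1/a = 2/r − v²/μ = 1.060×10⁻⁷ − 3.219×10⁻⁸ = 7.385×10⁻⁸ m⁻¹.
a = 1.354×10⁷ m = 13541 km.

a ≈ 13500 km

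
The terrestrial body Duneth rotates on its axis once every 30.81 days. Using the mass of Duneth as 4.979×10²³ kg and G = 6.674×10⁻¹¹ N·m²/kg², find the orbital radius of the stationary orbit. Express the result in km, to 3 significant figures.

μ = GM = 6.674×10⁻¹¹ × 4.979×10²³ = 3.323×10¹³ m³/s².
T = 30.81 days = 2.662×10⁶ s.
A synchronous orbit has period T, so by Kepler's third law a = (μT²/4π²)^(1/3).
μT²/4π² = 3.323×10¹³ × (2.662×10⁶)² / 39.48 = 5.965×10²⁴ m³.
a = 1.814×10⁸ m = 1.8135×10⁵ km.

r_sync ≈ 1.81×10⁵ km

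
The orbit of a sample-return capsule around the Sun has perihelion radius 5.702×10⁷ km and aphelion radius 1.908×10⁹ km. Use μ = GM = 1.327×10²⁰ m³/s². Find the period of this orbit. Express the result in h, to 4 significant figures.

Semi-major axis a = (r_p + r_a)/2 = (5.7020×10⁷ + 1.9080×10⁹)/2 = 9.8251×10⁸ km = 9.825×10¹¹ m.
By Kepler's third law T = 2π√(a³/μ) = 2π × 8.454×10⁷ = 5.312×10⁸ s.
= 1.476×10⁵ h.

T ≈ 147600 h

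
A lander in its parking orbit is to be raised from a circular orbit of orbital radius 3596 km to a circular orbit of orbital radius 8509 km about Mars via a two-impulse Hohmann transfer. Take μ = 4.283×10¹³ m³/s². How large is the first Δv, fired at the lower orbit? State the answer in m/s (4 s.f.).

Δv ≈ 640.9 m/s

r₁ = 3596 km = 3.596×10⁶ m.
r₂ = 8509 km = 8.509×10⁶ m.
Transfer ellipse a_t = (r₁ + r₂)/2 = 6.052×10⁶ m.
At r₁: circular v_c1 = √(μ/r₁) = 3451 m/s; transfer-periapsis v_p = √[μ(2/r₁ − 1/a_t)] = 4092 m/s.
Δv₁ = v_p − v_c1 = 640.9 m/s.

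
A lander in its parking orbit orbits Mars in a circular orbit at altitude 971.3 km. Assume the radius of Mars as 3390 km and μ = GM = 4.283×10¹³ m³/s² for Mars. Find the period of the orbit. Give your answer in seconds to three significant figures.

T ≈ 8740 seconds

r = 3390 + 971.3 = 4361.3 km = 4.3613×10⁶ m.
Kepler's third law: T = 2π√(r³/μ) = 2π√((4.361×10⁶)³ / 4.283×10¹³).
r³/μ = 1.937×10⁶ s², so T = 2π × 1.392×10³ = 8.744×10³ s.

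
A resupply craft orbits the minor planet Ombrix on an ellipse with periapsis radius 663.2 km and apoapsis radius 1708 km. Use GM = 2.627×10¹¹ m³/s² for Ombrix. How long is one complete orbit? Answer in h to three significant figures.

T ≈ 4.40 h

Semi-major axis a = (r_p + r_a)/2 = (663.20 + 1708.0)/2 = 1185.6 km = 1.186×10⁶ m.
By Kepler's third law T = 2π√(a³/μ) = 2π × 2.519×10³ = 1.583×10⁴ s.
= 4.396 h.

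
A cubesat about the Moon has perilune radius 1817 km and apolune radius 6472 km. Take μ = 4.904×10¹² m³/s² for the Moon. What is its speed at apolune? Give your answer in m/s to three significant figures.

Semi-major axis a = (r_p + r_a)/2 = 4144.5 km = 4.144×10⁶ m.
Vis-viva: v² = μ(2/r − 1/a) = 4.904×10¹² × (3.090×10⁻⁷ − 2.413×10⁻⁷) = 3.322×10⁵ m²/s².
v = 576.4 m/s.

v ≈ 576 m/s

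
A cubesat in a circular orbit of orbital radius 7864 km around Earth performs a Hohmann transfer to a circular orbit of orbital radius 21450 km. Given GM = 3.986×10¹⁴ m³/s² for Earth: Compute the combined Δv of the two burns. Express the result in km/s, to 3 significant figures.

Δv_total ≈ 2.65 km/s

r₁ = 7864 km = 7.864×10⁶ m.
r₂ = 21450 km = 2.145×10⁷ m.
Transfer ellipse a_t = (r₁ + r₂)/2 = 1.466×10⁷ m.
At r₁: circular v_c1 = √(μ/r₁) = 7119 m/s; transfer-perigee v_p = √[μ(2/r₁ − 1/a_t)] = 8613 m/s.
Δv₁ = v_p − v_c1 = 1493 m/s.
At r₂: circular v_c2 = √(μ/r₂) = 4311 m/s; transfer-apogee v_a = √[μ(2/r₂ − 1/a_t)] = 3158 m/s.
Δv₂ = v_c2 − v_a = 1153 m/s.
Total Δv = Δv₁ + Δv₂ = 2646 m/s = 2.646 km/s.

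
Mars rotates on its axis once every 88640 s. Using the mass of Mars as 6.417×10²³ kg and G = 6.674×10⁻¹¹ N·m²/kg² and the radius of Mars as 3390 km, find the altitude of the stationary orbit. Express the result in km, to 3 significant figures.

h_sync ≈ 17000 km

μ = GM = 6.674×10⁻¹¹ × 6.417×10²³ = 4.283×10¹³ m³/s².
A synchronous orbit has period T, so by Kepler's third law a = (μT²/4π²)^(1/3).
μT²/4π² = 4.283×10¹³ × (8.864×10⁴)² / 39.48 = 8.524×10²¹ m³.
a = 2.043×10⁷ m = 20427 km.
Altitude h = a − R = 20427 − 3390 = 17037 km.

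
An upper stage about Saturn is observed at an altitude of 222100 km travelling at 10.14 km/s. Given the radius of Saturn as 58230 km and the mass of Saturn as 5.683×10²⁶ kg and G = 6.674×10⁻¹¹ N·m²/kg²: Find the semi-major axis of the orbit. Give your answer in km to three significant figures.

a ≈ 2.26×10⁵ km

μ = GM = 6.674×10⁻¹¹ × 5.683×10²⁶ = 3.793×10¹⁶ m³/s².
r = 58230 + 222100 = 2.8033×10⁵ km = 2.803×10⁸ m.
Specific orbital energy ε = v²/2 − μ/r = (10140)²/2 − 3.793×10¹⁶/2.803×10⁸ = -8.389×10⁷ J/kg.
Since ε = −μ/(2a), a = −μ/(2ε) = 2.261×10⁸ m = 2.2606×10⁵ km.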